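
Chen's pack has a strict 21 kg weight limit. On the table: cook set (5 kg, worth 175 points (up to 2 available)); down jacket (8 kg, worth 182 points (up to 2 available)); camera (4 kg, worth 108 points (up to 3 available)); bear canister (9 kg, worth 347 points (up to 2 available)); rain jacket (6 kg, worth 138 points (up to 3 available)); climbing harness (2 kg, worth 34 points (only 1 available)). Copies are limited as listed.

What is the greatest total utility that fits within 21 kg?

731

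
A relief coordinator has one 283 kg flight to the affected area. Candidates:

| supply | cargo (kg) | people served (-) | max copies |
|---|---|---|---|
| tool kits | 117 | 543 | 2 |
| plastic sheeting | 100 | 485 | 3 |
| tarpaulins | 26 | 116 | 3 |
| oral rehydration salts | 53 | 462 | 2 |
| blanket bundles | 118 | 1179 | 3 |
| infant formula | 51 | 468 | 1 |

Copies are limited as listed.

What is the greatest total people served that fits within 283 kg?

Density check — blanket bundles 9.99, infant formula 9.18, oral rehydration salts 8.72 are the best per kg.
The ratio heuristic lands on tarpaulins + 2×blanket bundles (2474) but leaves 21 kg idle.
Replace tarpaulins and blanket bundles with 2×oral rehydration salts + infant formula: the trade gains 97 net, giving 2571 at 275 kg.
Every other selection either busts 283 kg or exceeds an availability limit or fails to beat 2571.

2571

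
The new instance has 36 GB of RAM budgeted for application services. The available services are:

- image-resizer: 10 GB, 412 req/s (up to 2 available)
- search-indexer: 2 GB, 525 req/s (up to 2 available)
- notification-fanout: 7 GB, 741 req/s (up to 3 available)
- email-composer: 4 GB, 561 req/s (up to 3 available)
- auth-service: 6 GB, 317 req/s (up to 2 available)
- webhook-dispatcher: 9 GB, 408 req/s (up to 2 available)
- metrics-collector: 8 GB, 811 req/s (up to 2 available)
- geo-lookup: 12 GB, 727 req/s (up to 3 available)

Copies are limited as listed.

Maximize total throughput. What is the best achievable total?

4535

A density-first pass picks 2×search-indexer + 2×notification-fanout + 3×email-composer + auth-service — 4532 at 36 GB.
Dropping notification-fanout and email-composer and auth-service frees 17 GB; slotting in 2×metrics-collector (16 GB) lifts the total to 4535 at 35 GB.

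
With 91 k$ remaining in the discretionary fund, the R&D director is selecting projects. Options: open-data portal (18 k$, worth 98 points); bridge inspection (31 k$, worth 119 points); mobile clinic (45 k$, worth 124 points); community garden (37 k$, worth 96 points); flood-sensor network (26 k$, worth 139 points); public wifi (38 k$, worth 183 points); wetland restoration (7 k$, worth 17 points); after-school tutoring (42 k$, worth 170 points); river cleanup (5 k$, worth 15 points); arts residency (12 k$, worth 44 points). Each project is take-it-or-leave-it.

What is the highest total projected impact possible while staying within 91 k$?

Ranking by ratio (projected impact/k$): open-data portal 5.44, flood-sensor network 5.35, public wifi 4.82.
Greedy by ratio would take open-data portal + flood-sensor network + public wifi + river cleanup: 87 k$ used, total 435.
Dropping river cleanup frees 5 k$; slotting in wetland restoration (7 k$) lifts the total to 437 at 89 k$.
No other feasible combination exceeds 437.

437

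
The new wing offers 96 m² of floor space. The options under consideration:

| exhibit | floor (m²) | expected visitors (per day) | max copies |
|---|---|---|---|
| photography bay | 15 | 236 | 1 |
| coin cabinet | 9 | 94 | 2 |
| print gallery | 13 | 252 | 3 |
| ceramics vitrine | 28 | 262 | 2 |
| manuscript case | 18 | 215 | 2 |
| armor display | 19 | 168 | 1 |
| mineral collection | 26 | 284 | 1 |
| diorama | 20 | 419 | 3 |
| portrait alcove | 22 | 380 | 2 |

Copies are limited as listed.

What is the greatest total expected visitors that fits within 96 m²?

1889

Density check — diorama 20.95, print gallery 19.38, portrait alcove 17.27 are the best per m².
A density-first pass picks coin cabinet + 2×print gallery + 3×diorama — 1855 at 95 m².
Replace coin cabinet and print gallery with portrait alcove: the trade gains 34 net, giving 1889 at 95 m².
Nothing else within 96 m² beats 1889.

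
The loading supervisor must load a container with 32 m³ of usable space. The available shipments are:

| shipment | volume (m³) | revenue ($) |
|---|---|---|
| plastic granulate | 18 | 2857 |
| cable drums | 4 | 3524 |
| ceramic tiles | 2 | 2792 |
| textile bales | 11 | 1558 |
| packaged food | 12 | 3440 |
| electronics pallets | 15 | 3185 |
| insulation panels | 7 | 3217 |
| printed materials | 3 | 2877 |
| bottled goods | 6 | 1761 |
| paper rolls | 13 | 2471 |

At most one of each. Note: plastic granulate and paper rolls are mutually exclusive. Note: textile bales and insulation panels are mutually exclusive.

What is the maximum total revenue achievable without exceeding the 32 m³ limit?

Filling by ratio: cable drums + ceramic tiles + insulation panels + printed materials + bottled goods for 14171, with 10 m³ left unused.
Replace bottled goods with packaged food: the trade gains 1679 net, giving 15850 at 28 m³.
Next best is cable drums + ceramic tiles + electronics pallets + insulation panels + printed materials at 15595 (31 m³) — short by 255.

15850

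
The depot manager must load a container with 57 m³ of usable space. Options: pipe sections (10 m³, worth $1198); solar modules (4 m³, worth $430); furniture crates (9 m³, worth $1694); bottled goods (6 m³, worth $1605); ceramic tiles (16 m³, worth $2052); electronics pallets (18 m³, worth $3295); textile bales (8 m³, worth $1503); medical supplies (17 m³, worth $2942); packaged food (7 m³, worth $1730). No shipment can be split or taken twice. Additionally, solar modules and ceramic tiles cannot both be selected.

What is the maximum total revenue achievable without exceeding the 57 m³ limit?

11266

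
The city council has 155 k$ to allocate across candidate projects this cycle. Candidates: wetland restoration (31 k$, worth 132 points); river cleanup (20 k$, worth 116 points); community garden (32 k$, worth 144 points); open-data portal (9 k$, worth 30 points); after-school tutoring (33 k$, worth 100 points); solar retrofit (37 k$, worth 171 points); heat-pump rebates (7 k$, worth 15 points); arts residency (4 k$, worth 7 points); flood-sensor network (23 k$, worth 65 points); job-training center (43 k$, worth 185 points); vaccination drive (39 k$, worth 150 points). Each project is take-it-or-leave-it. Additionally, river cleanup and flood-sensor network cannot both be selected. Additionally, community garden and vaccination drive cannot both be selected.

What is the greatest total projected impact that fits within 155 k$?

668

River cleanup + community garden + open-data portal + solar retrofit + heat-pump rebates + arts residency + job-training center uses 152 of the 155 k$ and totals 668.
Next best is river cleanup + open-data portal + solar retrofit + heat-pump rebates + job-training center + vaccination drive at 667 (155 k$) — short by 1.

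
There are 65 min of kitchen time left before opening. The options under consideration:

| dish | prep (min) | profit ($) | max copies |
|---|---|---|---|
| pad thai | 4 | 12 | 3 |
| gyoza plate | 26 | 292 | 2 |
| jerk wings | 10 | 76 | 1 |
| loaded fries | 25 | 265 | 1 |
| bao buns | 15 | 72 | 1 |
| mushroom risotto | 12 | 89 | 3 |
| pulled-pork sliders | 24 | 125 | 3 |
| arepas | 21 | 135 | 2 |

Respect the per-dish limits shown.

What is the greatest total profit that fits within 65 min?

673

Taking the top-ratio dishes first gives 2×gyoza plate + jerk wings for 660 (62 min).
The 10 min tied up in jerk wings is better spent on mushroom risotto — total rises to 673 (64 min).
That's the maximum — no swap from here does better than 673.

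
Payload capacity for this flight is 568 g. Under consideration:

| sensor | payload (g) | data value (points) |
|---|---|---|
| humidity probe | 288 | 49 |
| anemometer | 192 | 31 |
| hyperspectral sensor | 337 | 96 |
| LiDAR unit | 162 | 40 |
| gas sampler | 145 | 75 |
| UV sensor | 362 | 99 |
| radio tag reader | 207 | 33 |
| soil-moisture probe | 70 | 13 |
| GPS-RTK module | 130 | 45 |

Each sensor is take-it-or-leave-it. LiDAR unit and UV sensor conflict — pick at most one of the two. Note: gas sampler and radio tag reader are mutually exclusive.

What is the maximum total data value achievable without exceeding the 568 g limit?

184

Density check — gas sampler 0.52, GPS-RTK module 0.35, hyperspectral sensor 0.28 are the best per g.
Greedy by ratio would take LiDAR unit + gas sampler + soil-moisture probe + GPS-RTK module: 507 g used, total 173.
Replace LiDAR unit and GPS-RTK module with hyperspectral sensor: the trade gains 11 net, giving 184 at 552 g.
The closest alternative, gas sampler + UV sensor, reaches only 174.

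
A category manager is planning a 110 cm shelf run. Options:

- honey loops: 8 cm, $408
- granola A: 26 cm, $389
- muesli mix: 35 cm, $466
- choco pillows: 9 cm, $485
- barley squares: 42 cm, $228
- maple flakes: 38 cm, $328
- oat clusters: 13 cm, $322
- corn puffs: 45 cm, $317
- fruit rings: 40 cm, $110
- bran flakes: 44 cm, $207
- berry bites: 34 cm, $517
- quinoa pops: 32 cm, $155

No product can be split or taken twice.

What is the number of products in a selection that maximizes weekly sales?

The maximum weekly sales within 110 cm is 2198.
For example honey loops + muesli mix + choco pillows + oat clusters + berry bites achieves it, using 99 cm.
Every optimal selection uses 5 products.

5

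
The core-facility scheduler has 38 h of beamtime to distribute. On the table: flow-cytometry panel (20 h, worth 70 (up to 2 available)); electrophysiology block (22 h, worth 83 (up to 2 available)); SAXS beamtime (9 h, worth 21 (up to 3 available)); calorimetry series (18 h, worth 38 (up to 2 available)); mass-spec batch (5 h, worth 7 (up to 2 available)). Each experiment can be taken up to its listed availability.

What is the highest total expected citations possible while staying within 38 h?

By expected citations per h: electrophysiology block 3.77, flow-cytometry panel 3.50, SAXS beamtime 2.33 lead.
The ratio heuristic lands on electrophysiology block + SAXS beamtime + mass-spec batch (111) but leaves 2 h idle.
The 27 h tied up in electrophysiology block and mass-spec batch is better spent on flow-cytometry panel + SAXS beamtime — total rises to 112 (38 h).
No other feasible combination exceeds 112.

112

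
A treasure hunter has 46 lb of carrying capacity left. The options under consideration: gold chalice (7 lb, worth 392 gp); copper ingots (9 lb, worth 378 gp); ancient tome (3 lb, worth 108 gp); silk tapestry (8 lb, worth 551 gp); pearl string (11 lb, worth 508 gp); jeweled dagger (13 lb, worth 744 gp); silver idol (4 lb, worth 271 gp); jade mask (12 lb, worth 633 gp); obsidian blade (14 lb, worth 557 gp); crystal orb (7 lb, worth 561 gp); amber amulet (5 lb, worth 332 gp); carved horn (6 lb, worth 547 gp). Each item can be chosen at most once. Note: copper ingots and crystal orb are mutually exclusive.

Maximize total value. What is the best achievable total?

3127

A density-first pass picks ancient tome + silk tapestry + jeweled dagger + silver idol + crystal orb + amber amulet + carved horn — 3114 at 46 lb.
Dropping ancient tome and silver idol frees 7 lb; slotting in gold chalice (7 lb) lifts the total to 3127 at 46 lb.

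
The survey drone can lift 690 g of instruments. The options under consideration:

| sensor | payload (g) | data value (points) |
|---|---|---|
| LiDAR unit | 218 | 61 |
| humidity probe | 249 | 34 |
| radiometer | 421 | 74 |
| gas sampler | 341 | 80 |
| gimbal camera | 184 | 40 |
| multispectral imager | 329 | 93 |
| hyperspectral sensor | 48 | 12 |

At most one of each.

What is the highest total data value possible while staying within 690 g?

173

Greedy by ratio would take LiDAR unit + multispectral imager + hyperspectral sensor: 595 g used, total 166.
Replace LiDAR unit and hyperspectral sensor with gas sampler: the trade gains 7 net, giving 173 at 670 g.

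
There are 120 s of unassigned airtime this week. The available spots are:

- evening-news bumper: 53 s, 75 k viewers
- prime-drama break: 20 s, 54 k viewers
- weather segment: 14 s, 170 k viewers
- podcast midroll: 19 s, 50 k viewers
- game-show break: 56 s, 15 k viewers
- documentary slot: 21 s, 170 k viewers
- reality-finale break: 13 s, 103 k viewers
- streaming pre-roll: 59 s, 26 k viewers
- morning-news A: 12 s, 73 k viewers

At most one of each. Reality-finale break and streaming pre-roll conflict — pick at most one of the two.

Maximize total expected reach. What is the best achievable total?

Prime-drama break + weather segment + podcast midroll + documentary slot + reality-finale break + morning-news A uses 99 of the 120 s and totals 620.

620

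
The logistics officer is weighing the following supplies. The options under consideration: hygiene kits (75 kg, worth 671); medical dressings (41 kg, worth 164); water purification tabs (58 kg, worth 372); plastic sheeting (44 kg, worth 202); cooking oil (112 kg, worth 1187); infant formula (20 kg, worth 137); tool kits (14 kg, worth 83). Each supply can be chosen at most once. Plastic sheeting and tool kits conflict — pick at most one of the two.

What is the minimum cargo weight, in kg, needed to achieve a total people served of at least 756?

Look for the lowest-cargo combination reaching 756.
Taking hygiene kits + infant formula gives 808 (≥ 756) for 95 kg.
Below 95 kg the best achievable stays under 756.

95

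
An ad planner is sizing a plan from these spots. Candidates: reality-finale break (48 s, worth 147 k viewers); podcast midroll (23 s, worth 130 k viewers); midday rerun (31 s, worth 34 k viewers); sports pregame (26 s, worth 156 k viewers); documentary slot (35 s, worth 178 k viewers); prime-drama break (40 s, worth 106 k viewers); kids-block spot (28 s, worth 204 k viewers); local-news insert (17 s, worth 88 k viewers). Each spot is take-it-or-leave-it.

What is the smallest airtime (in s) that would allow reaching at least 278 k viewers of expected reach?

45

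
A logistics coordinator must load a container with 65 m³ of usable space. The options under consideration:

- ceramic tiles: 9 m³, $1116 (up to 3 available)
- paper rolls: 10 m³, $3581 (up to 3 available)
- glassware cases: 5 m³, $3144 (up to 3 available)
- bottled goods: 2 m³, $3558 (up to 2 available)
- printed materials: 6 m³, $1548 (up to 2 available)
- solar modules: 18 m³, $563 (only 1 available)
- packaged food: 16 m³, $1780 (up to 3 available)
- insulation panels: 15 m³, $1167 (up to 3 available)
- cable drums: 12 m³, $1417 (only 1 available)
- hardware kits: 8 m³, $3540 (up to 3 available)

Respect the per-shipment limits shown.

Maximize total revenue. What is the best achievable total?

By revenue per m³: bottled goods 1779.00, glassware cases 628.80, hardware kits 442.50 lead.
The ratio heuristic lands on 2×paper rolls + 3×glassware cases + 2×bottled goods + 3×hardware kits (34330) but leaves 2 m³ idle.
Replace hardware kits with paper rolls: the trade gains 41 net, giving 34371 at 65 m³.
Nothing else within 65 m³ beats 34371.

34371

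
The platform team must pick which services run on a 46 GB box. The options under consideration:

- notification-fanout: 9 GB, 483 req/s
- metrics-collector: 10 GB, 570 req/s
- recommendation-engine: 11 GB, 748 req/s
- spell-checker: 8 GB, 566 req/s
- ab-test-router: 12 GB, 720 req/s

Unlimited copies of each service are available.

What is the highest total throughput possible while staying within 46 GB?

The ratio heuristic lands on 5×spell-checker (2830) but leaves 6 GB idle.
Replace 2×spell-checker with 2×recommendation-engine: the trade gains 364 net, giving 3194 at 46 GB.
Nothing else within 46 GB beats 3194.

3194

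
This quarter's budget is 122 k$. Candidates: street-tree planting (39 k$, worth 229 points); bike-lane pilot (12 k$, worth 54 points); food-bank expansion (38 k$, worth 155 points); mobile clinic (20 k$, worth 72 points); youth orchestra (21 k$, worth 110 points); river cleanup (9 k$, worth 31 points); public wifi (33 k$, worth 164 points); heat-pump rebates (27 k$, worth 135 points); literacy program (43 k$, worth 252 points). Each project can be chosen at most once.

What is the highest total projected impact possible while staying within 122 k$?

670

Taking the top-ratio projects first gives street-tree planting + bike-lane pilot + youth orchestra + literacy program for 645 (115 k$).
Replace youth orchestra with heat-pump rebates: the trade gains 25 net, giving 670 at 121 k$.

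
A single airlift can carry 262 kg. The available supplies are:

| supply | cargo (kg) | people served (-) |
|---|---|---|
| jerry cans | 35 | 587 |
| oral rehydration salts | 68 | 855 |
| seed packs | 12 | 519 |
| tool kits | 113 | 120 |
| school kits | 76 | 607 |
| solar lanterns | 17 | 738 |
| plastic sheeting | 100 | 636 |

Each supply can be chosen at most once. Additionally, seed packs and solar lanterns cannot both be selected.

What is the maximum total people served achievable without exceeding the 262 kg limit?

By people served per kg: solar lanterns 43.41, seed packs 43.25, jerry cans 16.77, oral rehydration salts 12.57 lead.
Best packing: oral rehydration salts + school kits + solar lanterns + plastic sheeting — 261 kg, 2836 total.

2836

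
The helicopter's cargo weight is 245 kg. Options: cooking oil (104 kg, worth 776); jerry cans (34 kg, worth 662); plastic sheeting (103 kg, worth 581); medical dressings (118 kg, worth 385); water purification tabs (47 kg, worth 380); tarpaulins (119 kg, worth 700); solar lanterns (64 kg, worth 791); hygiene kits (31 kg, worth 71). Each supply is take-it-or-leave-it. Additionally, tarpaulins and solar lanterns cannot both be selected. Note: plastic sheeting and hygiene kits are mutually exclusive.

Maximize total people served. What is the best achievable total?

Filling by ratio: jerry cans + water purification tabs + solar lanterns + hygiene kits for 1904, with 69 kg left unused.
The 47 kg tied up in water purification tabs is better spent on cooking oil — total rises to 2300 (233 kg).

2300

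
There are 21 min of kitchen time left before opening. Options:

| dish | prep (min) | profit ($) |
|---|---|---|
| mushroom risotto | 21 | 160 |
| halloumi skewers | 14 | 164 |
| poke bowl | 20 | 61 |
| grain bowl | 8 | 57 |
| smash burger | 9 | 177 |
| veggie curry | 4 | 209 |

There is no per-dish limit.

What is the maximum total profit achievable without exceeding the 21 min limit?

By profit per min: veggie curry 52.25, smash burger 19.67, halloumi skewers 11.71 lead.
Best packing: 5×veggie curry — 20 min, 1045 total.

1045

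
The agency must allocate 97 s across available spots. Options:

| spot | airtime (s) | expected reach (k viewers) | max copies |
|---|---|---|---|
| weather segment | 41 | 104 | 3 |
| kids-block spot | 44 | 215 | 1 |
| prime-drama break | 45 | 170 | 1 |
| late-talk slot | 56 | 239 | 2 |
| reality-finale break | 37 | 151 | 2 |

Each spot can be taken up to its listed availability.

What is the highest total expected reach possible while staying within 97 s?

390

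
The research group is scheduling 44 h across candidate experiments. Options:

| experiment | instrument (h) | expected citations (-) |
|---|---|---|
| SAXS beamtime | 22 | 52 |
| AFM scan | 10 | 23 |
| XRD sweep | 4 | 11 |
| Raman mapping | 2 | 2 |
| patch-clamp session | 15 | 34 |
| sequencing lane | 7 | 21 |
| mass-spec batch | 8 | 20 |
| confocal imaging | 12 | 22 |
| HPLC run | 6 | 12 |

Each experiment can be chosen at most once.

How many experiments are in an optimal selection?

5

The maximum expected citations within 44 h is 109.
One optimal bundle: AFM scan + XRD sweep + patch-clamp session + sequencing lane + mass-spec batch (44 h).
Every optimal selection uses 5 experiments.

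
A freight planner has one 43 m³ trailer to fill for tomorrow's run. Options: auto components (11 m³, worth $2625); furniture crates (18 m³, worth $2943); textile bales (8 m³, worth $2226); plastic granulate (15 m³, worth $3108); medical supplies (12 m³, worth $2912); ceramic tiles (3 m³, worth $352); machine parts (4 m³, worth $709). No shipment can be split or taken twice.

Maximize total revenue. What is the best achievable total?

A density-first pass picks auto components + textile bales + medical supplies + ceramic tiles + machine parts — 8824 at 38 m³.
Replace textile bales and ceramic tiles with plastic granulate: the trade gains 530 net, giving 9354 at 42 m³.

9354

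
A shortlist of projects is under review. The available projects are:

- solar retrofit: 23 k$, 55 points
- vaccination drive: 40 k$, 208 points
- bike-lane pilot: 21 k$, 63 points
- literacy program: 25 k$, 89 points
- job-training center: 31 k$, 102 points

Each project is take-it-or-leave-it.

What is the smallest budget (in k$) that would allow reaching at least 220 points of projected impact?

61

Need the lightest bundle worth ≥ 220.
vaccination drive + bike-lane pilot: 271 projected impact at 61 k$.
No combination under 61 k$ hits 220.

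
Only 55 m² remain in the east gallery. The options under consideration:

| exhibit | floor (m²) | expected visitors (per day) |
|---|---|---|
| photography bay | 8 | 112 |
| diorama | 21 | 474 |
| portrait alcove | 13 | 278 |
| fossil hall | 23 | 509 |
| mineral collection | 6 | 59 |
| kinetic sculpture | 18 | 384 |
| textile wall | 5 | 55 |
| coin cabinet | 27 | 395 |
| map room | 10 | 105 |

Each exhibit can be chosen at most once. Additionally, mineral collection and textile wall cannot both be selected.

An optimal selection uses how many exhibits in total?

3

The maximum expected visitors within 55 m² is 1171.
portrait alcove + fossil hall + kinetic sculpture hits 1171 at 54 m².
All optima have 3 exhibits.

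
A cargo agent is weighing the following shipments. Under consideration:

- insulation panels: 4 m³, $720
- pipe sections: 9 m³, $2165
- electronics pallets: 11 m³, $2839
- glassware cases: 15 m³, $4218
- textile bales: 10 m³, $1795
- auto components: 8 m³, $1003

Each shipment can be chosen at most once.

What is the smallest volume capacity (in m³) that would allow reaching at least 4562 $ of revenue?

19

Minimise m³ subject to total revenue ≥ 4562.
Taking insulation panels + glassware cases gives 4938 (≥ 4562) for 19 m³.
Any bundle with less than 19 m³ falls short of 4562.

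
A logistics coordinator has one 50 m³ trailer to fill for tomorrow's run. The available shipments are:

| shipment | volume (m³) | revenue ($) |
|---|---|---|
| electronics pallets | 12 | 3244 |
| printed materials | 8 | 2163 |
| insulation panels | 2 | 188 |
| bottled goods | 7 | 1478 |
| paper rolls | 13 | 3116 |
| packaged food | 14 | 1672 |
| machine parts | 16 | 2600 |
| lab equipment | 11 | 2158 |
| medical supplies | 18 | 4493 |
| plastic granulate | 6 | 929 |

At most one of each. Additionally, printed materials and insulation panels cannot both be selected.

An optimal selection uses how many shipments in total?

Optimal total is 12331.
For example electronics pallets + bottled goods + paper rolls + medical supplies achieves it, using 50 m³.
All optima have 4 shipments.

4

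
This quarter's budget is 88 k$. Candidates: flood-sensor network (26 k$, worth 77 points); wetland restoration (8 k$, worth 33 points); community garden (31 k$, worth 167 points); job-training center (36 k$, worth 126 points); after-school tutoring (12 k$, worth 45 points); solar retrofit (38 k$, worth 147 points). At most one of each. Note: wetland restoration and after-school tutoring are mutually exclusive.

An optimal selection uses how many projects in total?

3

The maximum projected impact within 88 k$ is 359.
For example community garden + after-school tutoring + solar retrofit achieves it, using 81 k$.
Every optimal selection uses 3 projects.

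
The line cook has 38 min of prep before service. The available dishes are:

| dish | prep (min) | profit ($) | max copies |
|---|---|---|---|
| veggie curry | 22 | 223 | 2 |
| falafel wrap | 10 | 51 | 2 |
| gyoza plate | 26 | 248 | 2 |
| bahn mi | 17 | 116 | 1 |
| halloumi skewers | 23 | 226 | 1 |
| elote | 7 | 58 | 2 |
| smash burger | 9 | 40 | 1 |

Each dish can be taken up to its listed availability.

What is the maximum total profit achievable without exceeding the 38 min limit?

342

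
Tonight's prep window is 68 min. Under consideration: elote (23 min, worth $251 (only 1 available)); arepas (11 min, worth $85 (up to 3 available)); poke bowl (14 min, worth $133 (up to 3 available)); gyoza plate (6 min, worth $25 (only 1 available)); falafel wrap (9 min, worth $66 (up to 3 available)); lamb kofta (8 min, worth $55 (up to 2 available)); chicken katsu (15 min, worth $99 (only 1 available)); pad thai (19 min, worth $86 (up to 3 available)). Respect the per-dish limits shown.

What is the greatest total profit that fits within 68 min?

By profit per min: elote 10.91, poke bowl 9.50, arepas 7.73, falafel wrap 7.33 lead.
Elote + 3×poke bowl uses 65 of the 68 min and totals 650.
Nothing else within 68 min beats 650.

650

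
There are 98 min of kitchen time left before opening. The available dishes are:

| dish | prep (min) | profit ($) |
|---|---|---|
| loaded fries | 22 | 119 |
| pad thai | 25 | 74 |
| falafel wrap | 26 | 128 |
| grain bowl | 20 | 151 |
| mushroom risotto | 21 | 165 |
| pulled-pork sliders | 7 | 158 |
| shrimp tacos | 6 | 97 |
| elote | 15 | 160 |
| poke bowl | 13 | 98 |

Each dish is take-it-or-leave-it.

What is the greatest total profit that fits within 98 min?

859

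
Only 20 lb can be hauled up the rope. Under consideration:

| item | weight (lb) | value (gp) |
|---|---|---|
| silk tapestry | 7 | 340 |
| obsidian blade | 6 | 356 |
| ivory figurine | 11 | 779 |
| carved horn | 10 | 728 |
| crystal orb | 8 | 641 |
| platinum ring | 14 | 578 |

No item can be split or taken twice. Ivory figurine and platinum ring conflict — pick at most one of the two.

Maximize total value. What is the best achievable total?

1420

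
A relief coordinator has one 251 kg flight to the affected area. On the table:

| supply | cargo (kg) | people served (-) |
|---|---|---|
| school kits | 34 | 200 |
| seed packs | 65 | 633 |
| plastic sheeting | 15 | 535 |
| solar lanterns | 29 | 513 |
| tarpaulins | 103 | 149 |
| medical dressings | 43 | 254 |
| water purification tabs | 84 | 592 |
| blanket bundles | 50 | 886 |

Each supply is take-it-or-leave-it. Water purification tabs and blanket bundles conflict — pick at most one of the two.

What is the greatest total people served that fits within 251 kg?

3021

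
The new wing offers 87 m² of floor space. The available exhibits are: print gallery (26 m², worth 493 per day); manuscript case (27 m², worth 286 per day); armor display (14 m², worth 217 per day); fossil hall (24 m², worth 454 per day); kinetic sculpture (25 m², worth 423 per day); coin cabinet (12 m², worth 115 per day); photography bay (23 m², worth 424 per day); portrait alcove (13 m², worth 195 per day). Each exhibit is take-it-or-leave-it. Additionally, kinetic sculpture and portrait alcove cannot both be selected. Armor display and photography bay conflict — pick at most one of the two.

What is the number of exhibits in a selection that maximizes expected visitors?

4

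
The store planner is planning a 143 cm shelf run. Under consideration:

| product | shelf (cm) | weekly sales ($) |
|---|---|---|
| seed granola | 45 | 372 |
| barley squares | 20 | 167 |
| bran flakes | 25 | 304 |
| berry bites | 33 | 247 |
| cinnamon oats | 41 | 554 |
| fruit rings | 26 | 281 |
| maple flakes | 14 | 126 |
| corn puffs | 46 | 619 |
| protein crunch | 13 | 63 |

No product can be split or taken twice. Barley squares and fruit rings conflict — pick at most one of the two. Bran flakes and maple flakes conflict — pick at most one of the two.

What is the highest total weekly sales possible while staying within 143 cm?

By weekly sales per cm: cinnamon oats 13.51, corn puffs 13.46, bran flakes 12.16 lead.
The ratio ordering already packs tightly: bran flakes + cinnamon oats + fruit rings + corn puffs, 138 cm, 1758.
No other feasible combination exceeds 1758.

1758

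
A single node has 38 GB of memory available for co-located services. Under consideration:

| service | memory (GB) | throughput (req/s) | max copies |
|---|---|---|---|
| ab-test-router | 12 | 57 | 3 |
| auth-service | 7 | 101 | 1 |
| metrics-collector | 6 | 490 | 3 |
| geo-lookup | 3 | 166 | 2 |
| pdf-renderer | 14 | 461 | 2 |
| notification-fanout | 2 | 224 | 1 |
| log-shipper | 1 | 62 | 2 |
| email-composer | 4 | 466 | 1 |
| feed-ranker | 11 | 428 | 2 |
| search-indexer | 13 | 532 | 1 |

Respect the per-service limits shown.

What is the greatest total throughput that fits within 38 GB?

2754

Filling by ratio: 3×metrics-collector + 2×geo-lookup + notification-fanout + 2×log-shipper + email-composer for 2616, with 6 GB left unused.
Replace 2×geo-lookup and log-shipper with search-indexer: the trade gains 138 net, giving 2754 at 38 GB.
Every other selection either busts 38 GB or exceeds an availability limit or fails to beat 2754.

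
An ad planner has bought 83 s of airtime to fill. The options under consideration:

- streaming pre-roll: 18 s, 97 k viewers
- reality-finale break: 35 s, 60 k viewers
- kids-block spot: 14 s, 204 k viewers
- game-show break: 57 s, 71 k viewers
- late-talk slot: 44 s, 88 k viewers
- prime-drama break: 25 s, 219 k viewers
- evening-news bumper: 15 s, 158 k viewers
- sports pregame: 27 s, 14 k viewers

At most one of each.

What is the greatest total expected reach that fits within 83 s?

Taking streaming pre-roll + kids-block spot + prime-drama break + evening-news bumper: 72 s used, 678 in expected reach.
An exhaustive check of the 256 subsets confirms 678.

678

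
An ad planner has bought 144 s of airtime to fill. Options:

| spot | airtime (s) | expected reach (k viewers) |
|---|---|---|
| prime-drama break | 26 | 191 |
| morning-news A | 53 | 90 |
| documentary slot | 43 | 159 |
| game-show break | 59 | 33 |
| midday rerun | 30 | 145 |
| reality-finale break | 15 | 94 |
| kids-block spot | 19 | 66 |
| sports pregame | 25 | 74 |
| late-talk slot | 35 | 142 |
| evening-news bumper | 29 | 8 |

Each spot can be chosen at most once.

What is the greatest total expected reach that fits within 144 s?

Density check — prime-drama break 7.35, reality-finale break 6.27, midday rerun 4.83 are the best per s.
Taking the top-ratio spots first gives prime-drama break + midday rerun + reality-finale break + kids-block spot + late-talk slot for 638 (125 s).
Dropping kids-block spot and late-talk slot frees 54 s; slotting in documentary slot + sports pregame (68 s) lifts the total to 663 at 139 s.

663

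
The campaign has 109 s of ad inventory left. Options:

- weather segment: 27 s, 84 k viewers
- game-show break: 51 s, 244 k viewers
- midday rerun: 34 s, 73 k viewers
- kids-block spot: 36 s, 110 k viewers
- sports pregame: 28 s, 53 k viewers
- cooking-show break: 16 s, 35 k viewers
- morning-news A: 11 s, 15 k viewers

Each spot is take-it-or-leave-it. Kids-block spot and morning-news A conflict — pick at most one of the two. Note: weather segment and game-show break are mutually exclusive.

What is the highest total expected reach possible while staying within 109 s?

389

Density check — game-show break 4.78, weather segment 3.11, kids-block spot 3.06 are the best per s.
Taking game-show break + kids-block spot + cooking-show break: 103 s used, 389 in expected reach.
That's the maximum — no feasible swap from here does better than 389.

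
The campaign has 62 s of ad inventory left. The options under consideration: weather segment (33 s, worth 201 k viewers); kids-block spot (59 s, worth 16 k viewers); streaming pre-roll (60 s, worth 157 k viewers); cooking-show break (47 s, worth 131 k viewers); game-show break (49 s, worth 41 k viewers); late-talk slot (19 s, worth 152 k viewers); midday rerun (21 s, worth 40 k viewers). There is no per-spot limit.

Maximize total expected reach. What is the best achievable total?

456

Taking 3×late-talk slot: 57 s used, 456 in expected reach.
Nothing else within 62 s beats 456.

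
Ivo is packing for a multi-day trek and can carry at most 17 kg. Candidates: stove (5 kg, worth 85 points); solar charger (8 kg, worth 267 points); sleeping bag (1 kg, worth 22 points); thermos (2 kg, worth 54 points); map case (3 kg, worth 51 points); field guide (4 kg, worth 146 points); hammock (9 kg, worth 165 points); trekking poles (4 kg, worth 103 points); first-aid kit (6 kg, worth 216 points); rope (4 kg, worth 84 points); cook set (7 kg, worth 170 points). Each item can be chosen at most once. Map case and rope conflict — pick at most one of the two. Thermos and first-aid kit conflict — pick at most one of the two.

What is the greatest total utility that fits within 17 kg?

Taking solar charger + sleeping bag + field guide + trekking poles: 17 kg used, 538 in utility.
No other feasible combination exceeds 538.

538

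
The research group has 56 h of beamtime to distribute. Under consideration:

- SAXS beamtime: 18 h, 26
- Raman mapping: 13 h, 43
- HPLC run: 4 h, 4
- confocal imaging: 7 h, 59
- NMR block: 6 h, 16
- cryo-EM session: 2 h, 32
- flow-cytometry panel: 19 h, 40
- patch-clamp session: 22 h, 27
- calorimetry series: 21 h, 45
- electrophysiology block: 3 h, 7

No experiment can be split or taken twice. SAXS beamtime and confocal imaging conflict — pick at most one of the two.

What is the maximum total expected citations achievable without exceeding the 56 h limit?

206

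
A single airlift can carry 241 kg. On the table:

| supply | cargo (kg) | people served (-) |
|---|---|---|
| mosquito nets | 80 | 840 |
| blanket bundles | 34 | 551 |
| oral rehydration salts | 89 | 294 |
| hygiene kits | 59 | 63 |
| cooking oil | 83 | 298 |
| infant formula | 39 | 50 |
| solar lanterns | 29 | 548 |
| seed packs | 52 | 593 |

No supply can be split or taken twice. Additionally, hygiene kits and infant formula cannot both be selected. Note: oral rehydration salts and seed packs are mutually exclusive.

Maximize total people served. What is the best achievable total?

Mosquito nets + blanket bundles + infant formula + solar lanterns + seed packs uses 234 of the 241 kg and totals 2582.

2582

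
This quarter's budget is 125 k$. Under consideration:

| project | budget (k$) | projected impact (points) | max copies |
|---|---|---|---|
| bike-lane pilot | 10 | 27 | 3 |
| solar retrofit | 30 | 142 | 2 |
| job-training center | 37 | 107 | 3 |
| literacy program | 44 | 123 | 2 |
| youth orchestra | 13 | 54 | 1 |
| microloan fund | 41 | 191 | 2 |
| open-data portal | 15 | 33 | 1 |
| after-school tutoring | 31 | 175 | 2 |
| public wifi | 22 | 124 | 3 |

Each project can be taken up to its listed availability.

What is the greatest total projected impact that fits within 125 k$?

665

A density-first pass picks youth orchestra + 2×after-school tutoring + 2×public wifi — 652 at 119 k$.
The 35 k$ tied up in youth orchestra and public wifi is better spent on microloan fund — total rises to 665 (125 k$).
That's the maximum — no swap from here does better than 665.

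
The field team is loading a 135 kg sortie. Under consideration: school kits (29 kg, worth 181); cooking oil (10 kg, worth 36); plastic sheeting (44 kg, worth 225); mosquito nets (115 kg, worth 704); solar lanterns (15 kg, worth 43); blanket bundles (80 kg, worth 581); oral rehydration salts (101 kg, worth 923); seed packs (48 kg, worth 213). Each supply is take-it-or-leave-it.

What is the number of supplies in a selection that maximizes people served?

The maximum people served within 135 kg is 1104.
One optimal bundle: school kits + oral rehydration salts (130 kg).
Every optimal selection uses 2 supplies.

2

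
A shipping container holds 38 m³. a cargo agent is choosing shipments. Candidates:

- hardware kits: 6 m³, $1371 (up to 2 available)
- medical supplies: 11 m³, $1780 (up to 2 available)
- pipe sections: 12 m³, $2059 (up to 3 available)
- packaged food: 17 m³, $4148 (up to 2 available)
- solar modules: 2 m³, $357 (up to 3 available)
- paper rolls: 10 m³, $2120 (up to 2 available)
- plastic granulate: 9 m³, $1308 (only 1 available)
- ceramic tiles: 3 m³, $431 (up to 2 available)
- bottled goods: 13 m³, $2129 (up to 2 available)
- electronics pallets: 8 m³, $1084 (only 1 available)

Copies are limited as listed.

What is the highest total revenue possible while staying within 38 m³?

Density check — packaged food 244.00, hardware kits 228.50, paper rolls 212.00, solar modules 178.50 are the best per m³.
Best packing: 2×packaged food + 2×solar modules — 38 m³, 9010 total.
Nothing else within 38 m³ beats 9010.

9010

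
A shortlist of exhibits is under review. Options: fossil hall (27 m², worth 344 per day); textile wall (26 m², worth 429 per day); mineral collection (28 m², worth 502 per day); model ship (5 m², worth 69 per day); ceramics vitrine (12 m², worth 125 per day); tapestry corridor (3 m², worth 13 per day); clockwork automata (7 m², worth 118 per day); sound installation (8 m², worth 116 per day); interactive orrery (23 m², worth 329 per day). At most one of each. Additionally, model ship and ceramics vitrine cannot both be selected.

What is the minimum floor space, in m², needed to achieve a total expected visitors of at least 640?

40

Look for the lowest-floor combination reaching 640.
Taking mineral collection + model ship + clockwork automata gives 689 (≥ 640) for 40 m².
Any bundle with less than 40 m² falls short of 640.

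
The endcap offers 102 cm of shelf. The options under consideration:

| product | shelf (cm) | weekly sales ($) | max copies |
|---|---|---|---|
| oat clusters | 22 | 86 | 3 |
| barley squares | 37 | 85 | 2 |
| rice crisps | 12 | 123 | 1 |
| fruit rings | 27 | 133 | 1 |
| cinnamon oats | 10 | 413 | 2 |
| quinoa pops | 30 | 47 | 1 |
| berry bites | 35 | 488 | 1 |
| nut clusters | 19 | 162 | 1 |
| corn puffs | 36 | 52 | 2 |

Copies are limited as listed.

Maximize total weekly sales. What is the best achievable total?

1609

Density check — cinnamon oats 41.30, berry bites 13.94, rice crisps 10.25, nut clusters 8.53 are the best per cm.
Filling by ratio: rice crisps + 2×cinnamon oats + berry bites + nut clusters for 1599, with 16 cm left unused.
Dropping rice crisps frees 12 cm; slotting in fruit rings (27 cm) lifts the total to 1609 at 101 cm.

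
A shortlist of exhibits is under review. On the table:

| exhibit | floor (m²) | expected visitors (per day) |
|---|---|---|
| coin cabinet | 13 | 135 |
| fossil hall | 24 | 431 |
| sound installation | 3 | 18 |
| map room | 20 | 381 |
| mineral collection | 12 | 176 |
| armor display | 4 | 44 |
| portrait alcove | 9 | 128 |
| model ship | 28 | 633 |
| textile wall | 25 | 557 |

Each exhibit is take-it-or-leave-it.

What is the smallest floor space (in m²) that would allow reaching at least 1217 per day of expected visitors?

57

Look for the lowest-floor combination reaching 1217.
Taking armor display + model ship + textile wall gives 1234 (≥ 1217) for 57 m².
Any bundle with less than 57 m² falls short of 1217.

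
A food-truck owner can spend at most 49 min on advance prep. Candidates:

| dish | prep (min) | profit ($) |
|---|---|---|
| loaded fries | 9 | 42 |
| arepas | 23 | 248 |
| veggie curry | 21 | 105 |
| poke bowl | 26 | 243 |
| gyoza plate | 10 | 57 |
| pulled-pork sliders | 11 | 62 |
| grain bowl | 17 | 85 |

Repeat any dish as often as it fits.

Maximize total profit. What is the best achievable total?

496

2×arepas uses 46 of the 49 min and totals 496.
Nothing else within 49 min beats 496.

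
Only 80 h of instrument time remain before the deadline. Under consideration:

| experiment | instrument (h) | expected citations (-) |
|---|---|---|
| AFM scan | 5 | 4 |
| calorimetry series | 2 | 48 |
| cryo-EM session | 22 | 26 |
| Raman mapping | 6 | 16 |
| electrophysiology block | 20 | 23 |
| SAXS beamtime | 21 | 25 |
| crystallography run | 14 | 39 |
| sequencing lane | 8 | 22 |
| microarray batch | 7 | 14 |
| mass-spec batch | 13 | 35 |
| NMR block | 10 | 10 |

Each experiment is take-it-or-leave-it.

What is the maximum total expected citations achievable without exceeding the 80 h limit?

207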